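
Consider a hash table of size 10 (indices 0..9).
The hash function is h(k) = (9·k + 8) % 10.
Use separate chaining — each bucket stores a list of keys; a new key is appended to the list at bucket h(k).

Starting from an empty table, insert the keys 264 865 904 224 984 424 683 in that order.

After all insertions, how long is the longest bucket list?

5

264 -> bucket 4
865 -> bucket 3
904 -> bucket 4 (collision)
224 -> bucket 4 (collision)
984 -> bucket 4 (collision)
424 -> bucket 4 (collision)
683 -> bucket 5
Final buckets:
0: _
1: _
2: _
3: 865
4: 264 -> 904 -> 224 -> 984 -> 424
5: 683
6: _
7: _
8: _
9: _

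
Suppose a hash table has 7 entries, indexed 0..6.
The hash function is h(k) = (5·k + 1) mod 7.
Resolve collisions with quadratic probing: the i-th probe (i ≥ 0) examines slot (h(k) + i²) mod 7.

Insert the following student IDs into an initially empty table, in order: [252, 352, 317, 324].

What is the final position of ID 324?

6

252: h=1 → slot 1
352: h=4 → slot 4
317: h=4, probe 4,5 → slot 5
324: h=4, probe 4,5,1,6 → slot 6
Table: [∅, 252, ∅, ∅, 352, 317, 324]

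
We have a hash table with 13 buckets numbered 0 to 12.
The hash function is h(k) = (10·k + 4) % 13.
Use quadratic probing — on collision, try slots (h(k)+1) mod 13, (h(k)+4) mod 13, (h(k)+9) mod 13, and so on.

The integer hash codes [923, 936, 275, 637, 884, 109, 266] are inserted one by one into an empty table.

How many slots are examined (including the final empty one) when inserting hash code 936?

923: h=4 -> slot 4
936: h=4, probe 4,5 -> slot 5
275: h=11 -> slot 11
637: h=4, probe 4,5,8 -> slot 8
884: h=4, probe 4,5,8,0 -> slot 0
109: h=2 -> slot 2
266: h=12 -> slot 12
Table: [884, -, 109, -, 923, 936, -, -, 637, -, -, 275, 266]

2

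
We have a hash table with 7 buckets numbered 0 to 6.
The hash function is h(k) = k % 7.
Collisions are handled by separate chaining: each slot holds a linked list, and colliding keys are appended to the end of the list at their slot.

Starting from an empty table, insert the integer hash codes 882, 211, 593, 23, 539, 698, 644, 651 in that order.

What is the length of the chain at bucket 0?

Insert 882: h=0, bucket 0 empty → new chain.
Insert 211: h=1, bucket 1 empty → new chain.
Insert 593: h=5, bucket 5 empty → new chain.
Insert 23: h=2, bucket 2 empty → new chain.
Insert 539: h=0, bucket 0 nonempty → append to chain.
Insert 698: h=5, bucket 5 nonempty → append to chain.
Insert 644: h=0, bucket 0 nonempty → append to chain.
Insert 651: h=0, bucket 0 nonempty → append to chain.
Final buckets:
0: 882 -> 539 -> 644 -> 651
1: 211
2: 23
3: _
4: _
5: 593 -> 698
6: _

4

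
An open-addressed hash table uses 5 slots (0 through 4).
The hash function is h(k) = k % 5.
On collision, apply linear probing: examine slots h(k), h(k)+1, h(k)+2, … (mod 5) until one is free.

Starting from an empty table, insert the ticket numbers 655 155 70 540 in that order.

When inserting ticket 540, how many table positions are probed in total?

655 hashes to 0; slot 0 is free => place at 0.
155 hashes to 0; 0 taken => place at 1.
70 hashes to 0; 0,1 taken => place at 2.
540 hashes to 0; 0,1,2 taken => place at 3.
Table: [655, 155, 70, 540, ∅]

4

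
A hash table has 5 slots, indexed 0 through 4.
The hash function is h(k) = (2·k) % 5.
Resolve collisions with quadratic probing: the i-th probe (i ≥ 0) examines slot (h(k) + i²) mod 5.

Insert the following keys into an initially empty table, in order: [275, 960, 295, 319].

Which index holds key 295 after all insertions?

4

Insert 275: h=0, slot 0 empty → index 0.
Insert 960: h=0, slot 0 occupied → index 1.
Insert 295: h=0, slots 0,1 occupied → index 4.
Insert 319: h=3, slot 3 empty → index 3.
Table: [275, 960, -, 319, 295]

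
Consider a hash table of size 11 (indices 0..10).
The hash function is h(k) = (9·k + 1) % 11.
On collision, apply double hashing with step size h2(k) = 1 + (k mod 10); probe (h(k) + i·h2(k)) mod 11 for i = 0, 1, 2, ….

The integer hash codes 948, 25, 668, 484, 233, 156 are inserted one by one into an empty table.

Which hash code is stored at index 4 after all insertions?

948: h=8 -> slot 8
25: h=6 -> slot 6
668: h=7 -> slot 7
484: h=1 -> slot 1
233: h=8, h2=4, probe 8,1,5 -> slot 5
156: h=8, h2=7, probe 8,4 -> slot 4
Table: [∅, 484, ∅, ∅, 156, 233, 25, 668, 948, ∅, ∅]

156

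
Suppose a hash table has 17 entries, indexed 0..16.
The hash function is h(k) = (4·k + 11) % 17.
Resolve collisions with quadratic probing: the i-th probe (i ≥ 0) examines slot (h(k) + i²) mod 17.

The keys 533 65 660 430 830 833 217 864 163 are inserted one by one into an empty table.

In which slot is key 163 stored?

4

533: h=1 => slot 1
65: h=16 => slot 16
660: h=16, probe 16,0 => slot 0
430: h=14 => slot 14
830: h=16, probe 16,0,3 => slot 3
833: h=11 => slot 11
217: h=12 => slot 12
864: h=16, probe 16,0,3,8 => slot 8
163: h=0, probe 0,1,4 => slot 4
Table: [660, 533, -, 830, 163, -, -, -, 864, -, -, 833, 217, -, 430, -, 65]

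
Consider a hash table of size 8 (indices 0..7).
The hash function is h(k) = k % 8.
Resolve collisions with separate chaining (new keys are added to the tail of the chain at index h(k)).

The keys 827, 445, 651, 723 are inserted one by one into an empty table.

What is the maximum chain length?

827 -> bucket 3
445 -> bucket 5
651 -> bucket 3 (collision)
723 -> bucket 3 (collision)
Final buckets:
0: ∅
1: ∅
2: ∅
3: 827 -> 651 -> 723
4: ∅
5: 445
6: ∅
7: ∅

3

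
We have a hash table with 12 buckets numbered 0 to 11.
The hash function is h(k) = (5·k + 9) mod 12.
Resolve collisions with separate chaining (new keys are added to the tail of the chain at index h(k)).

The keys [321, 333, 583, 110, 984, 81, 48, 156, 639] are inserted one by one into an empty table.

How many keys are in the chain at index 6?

3

321 -> bucket 6
333 -> bucket 6 (collision)
583 -> bucket 8
110 -> bucket 7
984 -> bucket 9
81 -> bucket 6 (collision)
48 -> bucket 9 (collision)
156 -> bucket 9 (collision)
639 -> bucket 0
Final buckets:
0: 639
1: -
2: -
3: -
4: -
5: -
6: 321 -> 333 -> 81
7: 110
8: 583
9: 984 -> 48 -> 156
10: -
11: -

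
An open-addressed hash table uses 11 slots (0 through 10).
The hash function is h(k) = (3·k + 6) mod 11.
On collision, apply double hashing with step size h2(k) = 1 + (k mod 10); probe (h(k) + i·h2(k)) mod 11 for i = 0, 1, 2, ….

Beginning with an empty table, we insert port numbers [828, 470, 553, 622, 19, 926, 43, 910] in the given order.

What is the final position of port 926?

828: h=4 -> slot 4
470: h=8 -> slot 8
553: h=4, h2=4, probe 4,8,1 -> slot 1
622: h=2 -> slot 2
19: h=8, h2=10, probe 8,7 -> slot 7
926: h=1, h2=7, probe 1,8,4,0 -> slot 0
43: h=3 -> slot 3
910: h=8, h2=1, probe 8,9 -> slot 9
Table: [926, 553, 622, 43, 828, ∅, ∅, 19, 470, 910, ∅]

0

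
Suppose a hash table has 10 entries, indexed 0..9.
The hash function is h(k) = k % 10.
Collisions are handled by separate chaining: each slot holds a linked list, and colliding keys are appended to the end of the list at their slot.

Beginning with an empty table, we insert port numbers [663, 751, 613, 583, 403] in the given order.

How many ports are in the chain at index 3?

Insert 663: h=3, bucket 3 empty -> new chain.
Insert 751: h=1, bucket 1 empty -> new chain.
Insert 613: h=3, bucket 3 nonempty -> append to chain.
Insert 583: h=3, bucket 3 nonempty -> append to chain.
Insert 403: h=3, bucket 3 nonempty -> append to chain.
Final buckets:
0: —
1: 751
2: —
3: 663 -> 613 -> 583 -> 403
4: —
5: —
6: —
7: —
8: —
9: —

4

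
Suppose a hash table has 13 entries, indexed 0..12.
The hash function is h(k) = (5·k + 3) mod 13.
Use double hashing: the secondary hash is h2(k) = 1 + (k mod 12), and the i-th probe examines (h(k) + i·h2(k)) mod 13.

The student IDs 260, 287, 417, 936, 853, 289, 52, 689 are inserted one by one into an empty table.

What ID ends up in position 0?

52

260: h=3 -> slot 3
287: h=8 -> slot 8
417: h=8, h2=10, probe 8,5 -> slot 5
936: h=3, h2=1, probe 3,4 -> slot 4
853: h=4, h2=2, probe 4,6 -> slot 6
289: h=5, h2=2, probe 5,7 -> slot 7
52: h=3, h2=5, probe 3,8,0 -> slot 0
689: h=3, h2=6, probe 3,9 -> slot 9
Table: [52, -, -, 260, 936, 417, 853, 289, 287, 689, -, -, -]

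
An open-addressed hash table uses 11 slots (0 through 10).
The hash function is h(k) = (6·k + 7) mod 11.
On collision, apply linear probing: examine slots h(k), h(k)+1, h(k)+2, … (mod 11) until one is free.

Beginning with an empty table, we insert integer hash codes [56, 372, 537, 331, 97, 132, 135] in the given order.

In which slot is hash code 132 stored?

9

56: h=2 -> slot 2
372: h=6 -> slot 6
537: h=6, probe 6,7 -> slot 7
331: h=2, probe 2,3 -> slot 3
97: h=6, probe 6,7,8 -> slot 8
132: h=7, probe 7,8,9 -> slot 9
135: h=3, probe 3,4 -> slot 4
Table: [-, -, 56, 331, 135, -, 372, 537, 97, 132, -]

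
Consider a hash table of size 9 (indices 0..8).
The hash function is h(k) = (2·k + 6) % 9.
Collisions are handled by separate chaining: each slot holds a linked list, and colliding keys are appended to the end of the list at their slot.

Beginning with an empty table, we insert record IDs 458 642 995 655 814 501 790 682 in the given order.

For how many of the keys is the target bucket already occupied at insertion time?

458 -> bucket 4
642 -> bucket 3
995 -> bucket 7
655 -> bucket 2
814 -> bucket 5
501 -> bucket 0
790 -> bucket 2 (collision)
682 -> bucket 2 (collision)
Final buckets:
0: 501
1: -
2: 655 -> 790 -> 682
3: 642
4: 458
5: 814
6: -
7: 995
8: -

2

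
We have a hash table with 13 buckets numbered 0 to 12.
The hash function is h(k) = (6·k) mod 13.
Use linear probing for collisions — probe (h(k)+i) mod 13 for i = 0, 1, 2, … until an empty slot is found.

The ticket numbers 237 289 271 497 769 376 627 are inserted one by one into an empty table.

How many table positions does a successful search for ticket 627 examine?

5

237 hashes to 5; slot 5 is free -> place at 5.
289 hashes to 5; 5 taken -> place at 6.
271 hashes to 1; slot 1 is free -> place at 1.
497 hashes to 5; 5,6 taken -> place at 7.
769 hashes to 12; slot 12 is free -> place at 12.
376 hashes to 7; 7 taken -> place at 8.
627 hashes to 5; 5,6,7,8 taken -> place at 9.
Table: [., 271, ., ., ., 237, 289, 497, 376, 627, ., ., 769]
Lookup 627: h=5, probe 5,6,7,8,9 → found at 9.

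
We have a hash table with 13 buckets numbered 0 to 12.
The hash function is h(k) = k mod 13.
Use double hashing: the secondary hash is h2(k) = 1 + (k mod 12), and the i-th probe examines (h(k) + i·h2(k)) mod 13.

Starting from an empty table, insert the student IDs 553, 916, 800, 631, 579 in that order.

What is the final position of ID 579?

553: h=7 => slot 7
916: h=6 => slot 6
800: h=7, h2=9, probe 7,3 => slot 3
631: h=7, h2=8, probe 7,2 => slot 2
579: h=7, h2=4, probe 7,11 => slot 11
Table: [., ., 631, 800, ., ., 916, 553, ., ., ., 579, .]

11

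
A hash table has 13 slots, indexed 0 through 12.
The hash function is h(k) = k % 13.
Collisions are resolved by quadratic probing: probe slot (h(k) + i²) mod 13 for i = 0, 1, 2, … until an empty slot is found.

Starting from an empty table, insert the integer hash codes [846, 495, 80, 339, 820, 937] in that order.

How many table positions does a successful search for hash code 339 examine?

3

846 hashes to 1; slot 1 is free => place at 1.
495 hashes to 1; 1 taken => place at 2.
80 hashes to 2; 2 taken => place at 3.
339 hashes to 1; 1,2 taken => place at 5.
820 hashes to 1; 1,2,5 taken => place at 10.
937 hashes to 1; 1,2,5,10 taken => place at 4.
Table: [-, 846, 495, 80, 937, 339, -, -, -, -, 820, -, -]
Lookup 339: h=1, probe 1,2,5 → found at 5.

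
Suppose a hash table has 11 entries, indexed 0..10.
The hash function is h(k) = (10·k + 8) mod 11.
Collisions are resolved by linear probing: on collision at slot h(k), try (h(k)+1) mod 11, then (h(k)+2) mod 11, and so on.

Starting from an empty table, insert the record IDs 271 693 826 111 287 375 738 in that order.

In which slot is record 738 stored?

2

Insert 271: h=1, slot 1 empty => index 1.
Insert 693: h=8, slot 8 empty => index 8.
Insert 826: h=7, slot 7 empty => index 7.
Insert 111: h=7, slots 7,8 occupied => index 9.
Insert 287: h=7, slots 7,8,9 occupied => index 10.
Insert 375: h=7, slots 7,8,9,10 occupied => index 0.
Insert 738: h=7, slots 7,8,9,10,0,1 occupied => index 2.
Table: [375, 271, 738, ., ., ., ., 826, 693, 111, 287]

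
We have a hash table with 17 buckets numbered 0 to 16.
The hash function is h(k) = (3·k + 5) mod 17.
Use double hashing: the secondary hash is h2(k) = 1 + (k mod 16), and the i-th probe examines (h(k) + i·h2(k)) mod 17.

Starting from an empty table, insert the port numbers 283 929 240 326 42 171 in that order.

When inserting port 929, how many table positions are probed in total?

283: h=4 -> slot 4
929: h=4, h2=2, probe 4,6 -> slot 6
240: h=11 -> slot 11
326: h=14 -> slot 14
42: h=12 -> slot 12
171: h=8 -> slot 8
Table: [., ., ., ., 283, ., 929, ., 171, ., ., 240, 42, ., 326, ., .]

2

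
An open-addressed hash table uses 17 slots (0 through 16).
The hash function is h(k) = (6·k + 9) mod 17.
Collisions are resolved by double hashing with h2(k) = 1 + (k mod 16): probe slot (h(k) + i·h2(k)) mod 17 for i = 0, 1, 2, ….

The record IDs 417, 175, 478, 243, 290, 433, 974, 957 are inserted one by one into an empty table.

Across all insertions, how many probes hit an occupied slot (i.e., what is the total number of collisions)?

417 hashes to 12; slot 12 is free → place at 12.
175 hashes to 5; slot 5 is free → place at 5.
478 hashes to 4; slot 4 is free → place at 4.
243 hashes to 5, h2=4; 5 taken → place at 9.
290 hashes to 15; slot 15 is free → place at 15.
433 hashes to 6; slot 6 is free → place at 6.
974 hashes to 5, h2=15; 5 taken → place at 3.
957 hashes to 5, h2=14; 5 taken → place at 2.
Table: [_, _, 957, 974, 478, 175, 433, _, _, 243, _, _, 417, _, _, 290, _]

3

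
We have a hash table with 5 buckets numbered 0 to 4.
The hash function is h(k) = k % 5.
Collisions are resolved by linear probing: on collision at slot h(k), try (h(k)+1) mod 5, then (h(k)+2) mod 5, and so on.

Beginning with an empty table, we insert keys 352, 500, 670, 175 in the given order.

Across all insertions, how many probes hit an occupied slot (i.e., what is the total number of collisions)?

4

352: h=2 => slot 2
500: h=0 => slot 0
670: h=0, probe 0,1 => slot 1
175: h=0, probe 0,1,2,3 => slot 3
Table: [500, 670, 352, 175, .]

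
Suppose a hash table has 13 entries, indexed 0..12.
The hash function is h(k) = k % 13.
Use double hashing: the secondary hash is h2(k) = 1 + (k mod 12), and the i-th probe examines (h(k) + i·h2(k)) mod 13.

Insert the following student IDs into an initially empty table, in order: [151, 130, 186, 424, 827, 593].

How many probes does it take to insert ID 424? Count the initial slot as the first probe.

3

Insert 151: h=8, slot 8 empty -> index 8.
Insert 130: h=0, slot 0 empty -> index 0.
Insert 186: h=4, slot 4 empty -> index 4.
Insert 424: h=8, h2=5, slots 8,0 occupied -> index 5.
Insert 827: h=8, h2=12, slot 8 occupied -> index 7.
Insert 593: h=8, h2=6, slot 8 occupied -> index 1.
Table: [130, 593, ∅, ∅, 186, 424, ∅, 827, 151, ∅, ∅, ∅, ∅]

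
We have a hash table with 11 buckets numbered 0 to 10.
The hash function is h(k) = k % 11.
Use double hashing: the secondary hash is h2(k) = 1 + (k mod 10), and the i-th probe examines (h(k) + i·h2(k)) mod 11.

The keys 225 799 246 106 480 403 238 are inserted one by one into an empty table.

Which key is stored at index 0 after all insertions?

Insert 225: h=5, slot 5 empty → index 5.
Insert 799: h=7, slot 7 empty → index 7.
Insert 246: h=4, slot 4 empty → index 4.
Insert 106: h=7, h2=7, slot 7 occupied → index 3.
Insert 480: h=7, h2=1, slot 7 occupied → index 8.
Insert 403: h=7, h2=4, slot 7 occupied → index 0.
Insert 238: h=7, h2=9, slots 7,5,3 occupied → index 1.
Table: [403, 238, —, 106, 246, 225, —, 799, 480, —, —]

403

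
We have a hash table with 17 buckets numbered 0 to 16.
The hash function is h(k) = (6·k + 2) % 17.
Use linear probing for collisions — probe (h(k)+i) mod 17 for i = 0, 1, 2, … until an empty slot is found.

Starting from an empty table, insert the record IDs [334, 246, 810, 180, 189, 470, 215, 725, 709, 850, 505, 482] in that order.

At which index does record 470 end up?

334 hashes to 0; slot 0 is free -> place at 0.
246 hashes to 16; slot 16 is free -> place at 16.
810 hashes to 0; 0 taken -> place at 1.
180 hashes to 11; slot 11 is free -> place at 11.
189 hashes to 14; slot 14 is free -> place at 14.
470 hashes to 0; 0,1 taken -> place at 2.
215 hashes to 0; 0,1,2 taken -> place at 3.
725 hashes to 0; 0,1,2,3 taken -> place at 4.
709 hashes to 6; slot 6 is free -> place at 6.
850 hashes to 2; 2,3,4 taken -> place at 5.
505 hashes to 6; 6 taken -> place at 7.
482 hashes to 4; 4,5,6,7 taken -> place at 8.
Table: [334, 810, 470, 215, 725, 850, 709, 505, 482, _, _, 180, _, _, 189, _, 246]

2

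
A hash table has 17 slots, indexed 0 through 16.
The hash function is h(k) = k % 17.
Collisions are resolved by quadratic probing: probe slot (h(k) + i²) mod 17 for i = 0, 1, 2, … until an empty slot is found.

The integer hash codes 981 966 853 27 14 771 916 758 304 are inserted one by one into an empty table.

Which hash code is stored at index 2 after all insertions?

304

981 hashes to 12; slot 12 is free => place at 12.
966 hashes to 14; slot 14 is free => place at 14.
853 hashes to 3; slot 3 is free => place at 3.
27 hashes to 10; slot 10 is free => place at 10.
14 hashes to 14; 14 taken => place at 15.
771 hashes to 6; slot 6 is free => place at 6.
916 hashes to 15; 15 taken => place at 16.
758 hashes to 10; 10 taken => place at 11.
304 hashes to 15; 15,16 taken => place at 2.
Table: [., ., 304, 853, ., ., 771, ., ., ., 27, 758, 981, ., 966, 14, 916]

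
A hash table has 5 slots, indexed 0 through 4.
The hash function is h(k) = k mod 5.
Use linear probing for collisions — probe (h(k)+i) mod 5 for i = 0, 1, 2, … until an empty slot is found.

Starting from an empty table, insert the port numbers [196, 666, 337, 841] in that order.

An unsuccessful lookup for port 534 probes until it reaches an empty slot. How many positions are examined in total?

Insert 196: h=1, slot 1 empty → index 1.
Insert 666: h=1, slot 1 occupied → index 2.
Insert 337: h=2, slot 2 occupied → index 3.
Insert 841: h=1, slots 1,2,3 occupied → index 4.
Table: [—, 196, 666, 337, 841]
Lookup 534: h=4, probe 4,0 → slot 0 empty, not found.

2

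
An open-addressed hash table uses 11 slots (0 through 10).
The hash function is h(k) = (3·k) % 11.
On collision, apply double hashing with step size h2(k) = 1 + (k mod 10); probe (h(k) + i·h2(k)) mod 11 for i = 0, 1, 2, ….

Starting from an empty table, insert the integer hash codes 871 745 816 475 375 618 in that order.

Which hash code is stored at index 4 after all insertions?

618

871: h=6 => slot 6
745: h=2 => slot 2
816: h=6, h2=7, probe 6,2,9 => slot 9
475: h=6, h2=6, probe 6,1 => slot 1
375: h=3 => slot 3
618: h=6, h2=9, probe 6,4 => slot 4
Table: [—, 475, 745, 375, 618, —, 871, —, —, 816, —]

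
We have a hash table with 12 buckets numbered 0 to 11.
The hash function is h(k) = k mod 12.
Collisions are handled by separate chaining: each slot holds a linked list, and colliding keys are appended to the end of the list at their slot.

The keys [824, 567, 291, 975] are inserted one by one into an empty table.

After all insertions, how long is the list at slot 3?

Insert 824: h=8, bucket 8 empty -> new chain.
Insert 567: h=3, bucket 3 empty -> new chain.
Insert 291: h=3, bucket 3 nonempty -> append to chain.
Insert 975: h=3, bucket 3 nonempty -> append to chain.
Final buckets:
0: _
1: _
2: _
3: 567 -> 291 -> 975
4: _
5: _
6: _
7: _
8: 824
9: _
10: _
11: _

3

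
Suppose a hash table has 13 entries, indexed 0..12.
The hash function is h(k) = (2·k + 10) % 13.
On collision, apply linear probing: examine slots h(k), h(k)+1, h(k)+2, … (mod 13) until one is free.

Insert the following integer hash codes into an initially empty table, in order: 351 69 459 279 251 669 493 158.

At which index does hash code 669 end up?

351: h=10 -> slot 10
69: h=5 -> slot 5
459: h=5, probe 5,6 -> slot 6
279: h=9 -> slot 9
251: h=5, probe 5,6,7 -> slot 7
669: h=9, probe 9,10,11 -> slot 11
493: h=8 -> slot 8
158: h=1 -> slot 1
Table: [_, 158, _, _, _, 69, 459, 251, 493, 279, 351, 669, _]

11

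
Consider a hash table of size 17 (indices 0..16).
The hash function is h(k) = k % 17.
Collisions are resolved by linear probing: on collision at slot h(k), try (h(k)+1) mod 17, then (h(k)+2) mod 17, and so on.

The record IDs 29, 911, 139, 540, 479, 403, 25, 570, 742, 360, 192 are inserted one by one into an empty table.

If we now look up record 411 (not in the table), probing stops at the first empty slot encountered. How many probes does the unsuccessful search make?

29: h=12 => slot 12
911: h=10 => slot 10
139: h=3 => slot 3
540: h=13 => slot 13
479: h=3, probe 3,4 => slot 4
403: h=12, probe 12,13,14 => slot 14
25: h=8 => slot 8
570: h=9 => slot 9
742: h=11 => slot 11
360: h=3, probe 3,4,5 => slot 5
192: h=5, probe 5,6 => slot 6
Table: [—, —, —, 139, 479, 360, 192, —, 25, 570, 911, 742, 29, 540, 403, —, —]
Lookup 411: h=3, probe 3,4,5,6,7 → slot 7 empty, not found.

5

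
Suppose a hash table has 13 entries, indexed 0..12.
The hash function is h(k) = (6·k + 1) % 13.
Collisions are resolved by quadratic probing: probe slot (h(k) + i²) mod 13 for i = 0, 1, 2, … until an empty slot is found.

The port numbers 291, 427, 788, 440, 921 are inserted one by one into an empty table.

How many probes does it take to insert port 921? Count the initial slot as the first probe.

3

291: h=5 → slot 5
427: h=2 → slot 2
788: h=10 → slot 10
440: h=2, probe 2,3 → slot 3
921: h=2, probe 2,3,6 → slot 6
Table: [-, -, 427, 440, -, 291, 921, -, -, -, 788, -, -]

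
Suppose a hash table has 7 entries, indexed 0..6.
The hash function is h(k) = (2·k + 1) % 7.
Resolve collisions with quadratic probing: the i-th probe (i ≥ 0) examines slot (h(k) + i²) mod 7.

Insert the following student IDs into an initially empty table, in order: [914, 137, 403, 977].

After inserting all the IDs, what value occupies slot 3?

137

914 hashes to 2; slot 2 is free -> place at 2.
137 hashes to 2; 2 taken -> place at 3.
403 hashes to 2; 2,3 taken -> place at 6.
977 hashes to 2; 2,3,6 taken -> place at 4.
Table: [., ., 914, 137, 977, ., 403]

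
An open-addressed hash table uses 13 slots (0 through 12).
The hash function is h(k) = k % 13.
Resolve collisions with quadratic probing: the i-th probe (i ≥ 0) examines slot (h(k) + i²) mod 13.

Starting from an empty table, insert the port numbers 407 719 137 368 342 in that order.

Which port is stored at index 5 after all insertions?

719

407 hashes to 4; slot 4 is free → place at 4.
719 hashes to 4; 4 taken → place at 5.
137 hashes to 7; slot 7 is free → place at 7.
368 hashes to 4; 4,5 taken → place at 8.
342 hashes to 4; 4,5,8 taken → place at 0.
Table: [342, -, -, -, 407, 719, -, 137, 368, -, -, -, -]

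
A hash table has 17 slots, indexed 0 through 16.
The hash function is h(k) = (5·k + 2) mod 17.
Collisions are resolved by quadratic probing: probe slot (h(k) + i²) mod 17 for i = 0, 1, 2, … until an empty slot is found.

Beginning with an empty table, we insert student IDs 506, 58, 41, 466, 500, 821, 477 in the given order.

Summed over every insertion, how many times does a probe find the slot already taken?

7

Insert 506: h=16, slot 16 empty -> index 16.
Insert 58: h=3, slot 3 empty -> index 3.
Insert 41: h=3, slot 3 occupied -> index 4.
Insert 466: h=3, slots 3,4 occupied -> index 7.
Insert 500: h=3, slots 3,4,7 occupied -> index 12.
Insert 821: h=10, slot 10 empty -> index 10.
Insert 477: h=7, slot 7 occupied -> index 8.
Table: [_, _, _, 58, 41, _, _, 466, 477, _, 821, _, 500, _, _, _, 506]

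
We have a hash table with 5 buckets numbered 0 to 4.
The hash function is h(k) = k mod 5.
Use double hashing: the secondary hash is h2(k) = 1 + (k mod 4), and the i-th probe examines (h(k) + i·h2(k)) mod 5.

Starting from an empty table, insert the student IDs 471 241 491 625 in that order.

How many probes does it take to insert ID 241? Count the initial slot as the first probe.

Insert 471: h=1, slot 1 empty => index 1.
Insert 241: h=1, h2=2, slot 1 occupied => index 3.
Insert 491: h=1, h2=4, slot 1 occupied => index 0.
Insert 625: h=0, h2=2, slot 0 occupied => index 2.
Table: [491, 471, 625, 241, _]

2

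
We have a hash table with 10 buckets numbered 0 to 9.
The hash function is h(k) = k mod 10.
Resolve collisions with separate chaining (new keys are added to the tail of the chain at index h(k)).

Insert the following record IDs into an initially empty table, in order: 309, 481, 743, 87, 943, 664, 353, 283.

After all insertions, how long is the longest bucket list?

309 -> bucket 9
481 -> bucket 1
743 -> bucket 3
87 -> bucket 7
943 -> bucket 3 (collision)
664 -> bucket 4
353 -> bucket 3 (collision)
283 -> bucket 3 (collision)
Final buckets:
0: ∅
1: 481
2: ∅
3: 743 -> 943 -> 353 -> 283
4: 664
5: ∅
6: ∅
7: 87
8: ∅
9: 309

4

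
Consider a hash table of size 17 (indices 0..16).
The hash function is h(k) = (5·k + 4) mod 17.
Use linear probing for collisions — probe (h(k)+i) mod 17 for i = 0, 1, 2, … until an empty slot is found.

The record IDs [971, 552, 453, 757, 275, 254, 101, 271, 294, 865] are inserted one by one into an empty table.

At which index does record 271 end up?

971 hashes to 14; slot 14 is free => place at 14.
552 hashes to 10; slot 10 is free => place at 10.
453 hashes to 8; slot 8 is free => place at 8.
757 hashes to 15; slot 15 is free => place at 15.
275 hashes to 2; slot 2 is free => place at 2.
254 hashes to 16; slot 16 is free => place at 16.
101 hashes to 16; 16 taken => place at 0.
271 hashes to 16; 16,0 taken => place at 1.
294 hashes to 12; slot 12 is free => place at 12.
865 hashes to 11; slot 11 is free => place at 11.
Table: [101, 271, 275, ., ., ., ., ., 453, ., 552, 865, 294, ., 971, 757, 254]

1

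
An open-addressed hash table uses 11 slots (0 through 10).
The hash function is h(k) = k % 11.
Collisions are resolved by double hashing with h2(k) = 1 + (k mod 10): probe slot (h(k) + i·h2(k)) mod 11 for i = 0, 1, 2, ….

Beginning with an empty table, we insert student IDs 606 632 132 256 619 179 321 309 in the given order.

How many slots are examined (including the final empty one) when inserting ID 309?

606 hashes to 1; slot 1 is free => place at 1.
632 hashes to 5; slot 5 is free => place at 5.
132 hashes to 0; slot 0 is free => place at 0.
256 hashes to 3; slot 3 is free => place at 3.
619 hashes to 3, h2=10; 3 taken => place at 2.
179 hashes to 3, h2=10; 3,2,1,0 taken => place at 10.
321 hashes to 2, h2=2; 2 taken => place at 4.
309 hashes to 1, h2=10; 1,0,10 taken => place at 9.
Table: [132, 606, 619, 256, 321, 632, -, -, -, 309, 179]

4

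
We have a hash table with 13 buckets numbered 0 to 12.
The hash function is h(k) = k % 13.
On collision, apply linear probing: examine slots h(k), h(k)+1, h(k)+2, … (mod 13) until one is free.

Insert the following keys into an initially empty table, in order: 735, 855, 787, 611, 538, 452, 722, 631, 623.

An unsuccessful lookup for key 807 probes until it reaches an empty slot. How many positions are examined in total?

Insert 735: h=7, slot 7 empty → index 7.
Insert 855: h=10, slot 10 empty → index 10.
Insert 787: h=7, slot 7 occupied → index 8.
Insert 611: h=0, slot 0 empty → index 0.
Insert 538: h=5, slot 5 empty → index 5.
Insert 452: h=10, slot 10 occupied → index 11.
Insert 722: h=7, slots 7,8 occupied → index 9.
Insert 631: h=7, slots 7,8,9,10,11 occupied → index 12.
Insert 623: h=12, slots 12,0 occupied → index 1.
Table: [611, 623, _, _, _, 538, _, 735, 787, 722, 855, 452, 631]
Lookup 807: h=1, probe 1,2 → slot 2 empty, not found.

2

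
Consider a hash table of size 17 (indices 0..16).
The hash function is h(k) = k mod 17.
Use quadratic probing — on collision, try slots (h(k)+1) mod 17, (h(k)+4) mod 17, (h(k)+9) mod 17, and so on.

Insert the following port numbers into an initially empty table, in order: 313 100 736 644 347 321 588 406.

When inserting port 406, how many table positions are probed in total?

5

Insert 313: h=7, slot 7 empty -> index 7.
Insert 100: h=15, slot 15 empty -> index 15.
Insert 736: h=5, slot 5 empty -> index 5.
Insert 644: h=15, slot 15 occupied -> index 16.
Insert 347: h=7, slot 7 occupied -> index 8.
Insert 321: h=15, slots 15,16 occupied -> index 2.
Insert 588: h=10, slot 10 empty -> index 10.
Insert 406: h=15, slots 15,16,2,7 occupied -> index 14.
Table: [∅, ∅, 321, ∅, ∅, 736, ∅, 313, 347, ∅, 588, ∅, ∅, ∅, 406, 100, 644]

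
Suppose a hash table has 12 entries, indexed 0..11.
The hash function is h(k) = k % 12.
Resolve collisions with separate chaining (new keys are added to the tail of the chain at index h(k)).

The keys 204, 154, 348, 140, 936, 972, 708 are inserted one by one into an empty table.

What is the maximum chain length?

5

204 → bucket 0
154 → bucket 10
348 → bucket 0 (collision)
140 → bucket 8
936 → bucket 0 (collision)
972 → bucket 0 (collision)
708 → bucket 0 (collision)
Final buckets:
0: 204 -> 348 -> 936 -> 972 -> 708
1: .
2: .
3: .
4: .
5: .
6: .
7: .
8: 140
9: .
10: 154
11: .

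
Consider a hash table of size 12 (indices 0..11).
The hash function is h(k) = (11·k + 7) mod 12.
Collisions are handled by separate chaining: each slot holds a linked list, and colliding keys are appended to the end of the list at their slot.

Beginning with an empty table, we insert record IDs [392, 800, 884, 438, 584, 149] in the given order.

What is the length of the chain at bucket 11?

4

392 → bucket 11
800 → bucket 11 (collision)
884 → bucket 11 (collision)
438 → bucket 1
584 → bucket 11 (collision)
149 → bucket 2
Final buckets:
0: ∅
1: 438
2: 149
3: ∅
4: ∅
5: ∅
6: ∅
7: ∅
8: ∅
9: ∅
10: ∅
11: 392 -> 800 -> 884 -> 584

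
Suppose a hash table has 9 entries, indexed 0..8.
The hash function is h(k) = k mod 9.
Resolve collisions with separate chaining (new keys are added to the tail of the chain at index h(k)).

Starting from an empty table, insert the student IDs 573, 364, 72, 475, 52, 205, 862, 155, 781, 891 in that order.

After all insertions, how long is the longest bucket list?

Insert 573: h=6, bucket 6 empty → new chain.
Insert 364: h=4, bucket 4 empty → new chain.
Insert 72: h=0, bucket 0 empty → new chain.
Insert 475: h=7, bucket 7 empty → new chain.
Insert 52: h=7, bucket 7 nonempty → append to chain.
Insert 205: h=7, bucket 7 nonempty → append to chain.
Insert 862: h=7, bucket 7 nonempty → append to chain.
Insert 155: h=2, bucket 2 empty → new chain.
Insert 781: h=7, bucket 7 nonempty → append to chain.
Insert 891: h=0, bucket 0 nonempty → append to chain.
Final buckets:
0: 72 -> 891
1: -
2: 155
3: -
4: 364
5: -
6: 573
7: 475 -> 52 -> 205 -> 862 -> 781
8: -

5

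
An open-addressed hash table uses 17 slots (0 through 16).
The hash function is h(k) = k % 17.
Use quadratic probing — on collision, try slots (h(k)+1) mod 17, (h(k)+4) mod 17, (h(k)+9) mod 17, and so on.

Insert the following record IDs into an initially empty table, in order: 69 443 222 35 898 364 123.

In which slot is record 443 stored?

Insert 69: h=1, slot 1 empty => index 1.
Insert 443: h=1, slot 1 occupied => index 2.
Insert 222: h=1, slots 1,2 occupied => index 5.
Insert 35: h=1, slots 1,2,5 occupied => index 10.
Insert 898: h=14, slot 14 empty => index 14.
Insert 364: h=7, slot 7 empty => index 7.
Insert 123: h=4, slot 4 empty => index 4.
Table: [., 69, 443, ., 123, 222, ., 364, ., ., 35, ., ., ., 898, ., .]

2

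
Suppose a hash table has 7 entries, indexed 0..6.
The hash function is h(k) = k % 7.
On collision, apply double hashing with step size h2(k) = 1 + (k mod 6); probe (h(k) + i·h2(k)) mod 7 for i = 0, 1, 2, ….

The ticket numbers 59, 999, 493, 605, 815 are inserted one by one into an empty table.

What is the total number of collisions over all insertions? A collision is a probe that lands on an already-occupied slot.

5

Insert 59: h=3, slot 3 empty => index 3.
Insert 999: h=5, slot 5 empty => index 5.
Insert 493: h=3, h2=2, slots 3,5 occupied => index 0.
Insert 605: h=3, h2=6, slot 3 occupied => index 2.
Insert 815: h=3, h2=6, slots 3,2 occupied => index 1.
Table: [493, 815, 605, 59, -, 999, -]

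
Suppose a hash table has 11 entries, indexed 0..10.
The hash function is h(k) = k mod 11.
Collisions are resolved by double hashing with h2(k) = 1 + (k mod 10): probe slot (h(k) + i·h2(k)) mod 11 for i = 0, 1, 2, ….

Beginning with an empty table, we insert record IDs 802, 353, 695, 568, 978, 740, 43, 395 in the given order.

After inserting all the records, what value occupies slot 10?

Insert 802: h=10, slot 10 empty -> index 10.
Insert 353: h=1, slot 1 empty -> index 1.
Insert 695: h=2, slot 2 empty -> index 2.
Insert 568: h=7, slot 7 empty -> index 7.
Insert 978: h=10, h2=9, slot 10 occupied -> index 8.
Insert 740: h=3, slot 3 empty -> index 3.
Insert 43: h=10, h2=4, slots 10,3,7 occupied -> index 0.
Insert 395: h=10, h2=6, slot 10 occupied -> index 5.
Table: [43, 353, 695, 740, -, 395, -, 568, 978, -, 802]

802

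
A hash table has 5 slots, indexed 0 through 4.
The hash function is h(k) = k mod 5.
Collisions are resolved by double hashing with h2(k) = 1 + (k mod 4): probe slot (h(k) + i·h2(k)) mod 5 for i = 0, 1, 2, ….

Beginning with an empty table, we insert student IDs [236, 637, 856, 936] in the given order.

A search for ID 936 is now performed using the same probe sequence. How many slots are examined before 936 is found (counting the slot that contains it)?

4

236: h=1 => slot 1
637: h=2 => slot 2
856: h=1, h2=1, probe 1,2,3 => slot 3
936: h=1, h2=1, probe 1,2,3,4 => slot 4
Table: [., 236, 637, 856, 936]
Lookup 936: h=1, h2=1, probe 1,2,3,4 → found at 4.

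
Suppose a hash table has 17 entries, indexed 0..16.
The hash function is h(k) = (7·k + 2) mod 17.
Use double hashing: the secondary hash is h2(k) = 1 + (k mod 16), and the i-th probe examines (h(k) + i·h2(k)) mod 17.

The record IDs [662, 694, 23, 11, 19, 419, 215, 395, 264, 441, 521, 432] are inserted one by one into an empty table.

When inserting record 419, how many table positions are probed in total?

3

Insert 662: h=12, slot 12 empty => index 12.
Insert 694: h=15, slot 15 empty => index 15.
Insert 23: h=10, slot 10 empty => index 10.
Insert 11: h=11, slot 11 empty => index 11.
Insert 19: h=16, slot 16 empty => index 16.
Insert 419: h=11, h2=4, slots 11,15 occupied => index 2.
Insert 215: h=11, h2=8, slots 11,2,10 occupied => index 1.
Insert 395: h=13, slot 13 empty => index 13.
Insert 264: h=14, slot 14 empty => index 14.
Insert 441: h=12, h2=10, slot 12 occupied => index 5.
Insert 521: h=11, h2=10, slot 11 occupied => index 4.
Insert 432: h=0, slot 0 empty => index 0.
Table: [432, 215, 419, -, 521, 441, -, -, -, -, 23, 11, 662, 395, 264, 694, 19]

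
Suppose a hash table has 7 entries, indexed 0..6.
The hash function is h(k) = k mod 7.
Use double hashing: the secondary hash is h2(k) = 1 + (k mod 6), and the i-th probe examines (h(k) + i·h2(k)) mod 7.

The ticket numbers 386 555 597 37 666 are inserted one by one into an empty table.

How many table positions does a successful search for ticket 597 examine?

Insert 386: h=1, slot 1 empty => index 1.
Insert 555: h=2, slot 2 empty => index 2.
Insert 597: h=2, h2=4, slot 2 occupied => index 6.
Insert 37: h=2, h2=2, slot 2 occupied => index 4.
Insert 666: h=1, h2=1, slots 1,2 occupied => index 3.
Table: [∅, 386, 555, 666, 37, ∅, 597]
Lookup 597: h=2, h2=4, probe 2,6 → found at 6.

2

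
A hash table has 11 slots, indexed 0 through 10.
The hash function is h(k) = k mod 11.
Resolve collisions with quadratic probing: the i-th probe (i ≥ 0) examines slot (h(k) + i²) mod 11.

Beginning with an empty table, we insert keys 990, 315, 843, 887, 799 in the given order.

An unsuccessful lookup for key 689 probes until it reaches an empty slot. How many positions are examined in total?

990 hashes to 0; slot 0 is free → place at 0.
315 hashes to 7; slot 7 is free → place at 7.
843 hashes to 7; 7 taken → place at 8.
887 hashes to 7; 7,8,0 taken → place at 5.
799 hashes to 7; 7,8,0,5 taken → place at 1.
Table: [990, 799, ., ., ., 887, ., 315, 843, ., .]
Lookup 689: h=7, probe 7,8,0,5,1,10 → slot 10 empty, not found.

6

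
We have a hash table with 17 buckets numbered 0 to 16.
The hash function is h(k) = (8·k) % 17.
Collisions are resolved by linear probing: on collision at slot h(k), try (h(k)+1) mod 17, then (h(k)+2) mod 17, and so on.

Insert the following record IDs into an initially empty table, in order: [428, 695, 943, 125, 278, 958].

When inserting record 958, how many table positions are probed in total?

3

Insert 428: h=7, slot 7 empty => index 7.
Insert 695: h=1, slot 1 empty => index 1.
Insert 943: h=13, slot 13 empty => index 13.
Insert 125: h=14, slot 14 empty => index 14.
Insert 278: h=14, slot 14 occupied => index 15.
Insert 958: h=14, slots 14,15 occupied => index 16.
Table: [., 695, ., ., ., ., ., 428, ., ., ., ., ., 943, 125, 278, 958]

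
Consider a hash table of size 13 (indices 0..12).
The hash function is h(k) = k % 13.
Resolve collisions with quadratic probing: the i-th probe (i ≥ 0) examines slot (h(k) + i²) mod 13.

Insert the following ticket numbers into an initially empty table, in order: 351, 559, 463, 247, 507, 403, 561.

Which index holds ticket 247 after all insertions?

351 hashes to 0; slot 0 is free -> place at 0.
559 hashes to 0; 0 taken -> place at 1.
463 hashes to 8; slot 8 is free -> place at 8.
247 hashes to 0; 0,1 taken -> place at 4.
507 hashes to 0; 0,1,4 taken -> place at 9.
403 hashes to 0; 0,1,4,9 taken -> place at 3.
561 hashes to 2; slot 2 is free -> place at 2.
Table: [351, 559, 561, 403, 247, —, —, —, 463, 507, —, —, —]

4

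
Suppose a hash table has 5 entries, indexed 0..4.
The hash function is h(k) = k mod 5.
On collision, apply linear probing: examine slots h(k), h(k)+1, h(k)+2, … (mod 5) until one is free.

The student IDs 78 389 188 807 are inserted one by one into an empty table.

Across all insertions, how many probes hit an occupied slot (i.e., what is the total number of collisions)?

78: h=3 => slot 3
389: h=4 => slot 4
188: h=3, probe 3,4,0 => slot 0
807: h=2 => slot 2
Table: [188, -, 807, 78, 389]

2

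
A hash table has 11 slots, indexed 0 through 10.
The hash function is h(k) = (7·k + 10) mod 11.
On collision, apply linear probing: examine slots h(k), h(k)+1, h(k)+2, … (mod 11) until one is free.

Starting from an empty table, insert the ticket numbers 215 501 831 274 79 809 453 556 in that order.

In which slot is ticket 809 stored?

0

215: h=8 → slot 8
501: h=8, probe 8,9 → slot 9
831: h=8, probe 8,9,10 → slot 10
274: h=3 → slot 3
79: h=2 → slot 2
809: h=8, probe 8,9,10,0 → slot 0
453: h=2, probe 2,3,4 → slot 4
556: h=8, probe 8,9,10,0,1 → slot 1
Table: [809, 556, 79, 274, 453, _, _, _, 215, 501, 831]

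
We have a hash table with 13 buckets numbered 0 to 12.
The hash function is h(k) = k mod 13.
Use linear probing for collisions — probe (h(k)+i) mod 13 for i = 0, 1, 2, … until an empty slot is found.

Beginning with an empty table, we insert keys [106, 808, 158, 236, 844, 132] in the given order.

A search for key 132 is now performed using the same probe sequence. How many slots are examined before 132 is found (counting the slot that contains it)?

5

106 hashes to 2; slot 2 is free → place at 2.
808 hashes to 2; 2 taken → place at 3.
158 hashes to 2; 2,3 taken → place at 4.
236 hashes to 2; 2,3,4 taken → place at 5.
844 hashes to 12; slot 12 is free → place at 12.
132 hashes to 2; 2,3,4,5 taken → place at 6.
Table: [_, _, 106, 808, 158, 236, 132, _, _, _, _, _, 844]
Lookup 132: h=2, probe 2,3,4,5,6 → found at 6.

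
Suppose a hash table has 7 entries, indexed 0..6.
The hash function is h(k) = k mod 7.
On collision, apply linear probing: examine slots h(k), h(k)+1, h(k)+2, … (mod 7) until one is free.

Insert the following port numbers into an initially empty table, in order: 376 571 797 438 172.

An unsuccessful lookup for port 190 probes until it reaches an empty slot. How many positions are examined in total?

2

376 hashes to 5; slot 5 is free => place at 5.
571 hashes to 4; slot 4 is free => place at 4.
797 hashes to 6; slot 6 is free => place at 6.
438 hashes to 4; 4,5,6 taken => place at 0.
172 hashes to 4; 4,5,6,0 taken => place at 1.
Table: [438, 172, _, _, 571, 376, 797]
Lookup 190: h=1, probe 1,2 → slot 2 empty, not found.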